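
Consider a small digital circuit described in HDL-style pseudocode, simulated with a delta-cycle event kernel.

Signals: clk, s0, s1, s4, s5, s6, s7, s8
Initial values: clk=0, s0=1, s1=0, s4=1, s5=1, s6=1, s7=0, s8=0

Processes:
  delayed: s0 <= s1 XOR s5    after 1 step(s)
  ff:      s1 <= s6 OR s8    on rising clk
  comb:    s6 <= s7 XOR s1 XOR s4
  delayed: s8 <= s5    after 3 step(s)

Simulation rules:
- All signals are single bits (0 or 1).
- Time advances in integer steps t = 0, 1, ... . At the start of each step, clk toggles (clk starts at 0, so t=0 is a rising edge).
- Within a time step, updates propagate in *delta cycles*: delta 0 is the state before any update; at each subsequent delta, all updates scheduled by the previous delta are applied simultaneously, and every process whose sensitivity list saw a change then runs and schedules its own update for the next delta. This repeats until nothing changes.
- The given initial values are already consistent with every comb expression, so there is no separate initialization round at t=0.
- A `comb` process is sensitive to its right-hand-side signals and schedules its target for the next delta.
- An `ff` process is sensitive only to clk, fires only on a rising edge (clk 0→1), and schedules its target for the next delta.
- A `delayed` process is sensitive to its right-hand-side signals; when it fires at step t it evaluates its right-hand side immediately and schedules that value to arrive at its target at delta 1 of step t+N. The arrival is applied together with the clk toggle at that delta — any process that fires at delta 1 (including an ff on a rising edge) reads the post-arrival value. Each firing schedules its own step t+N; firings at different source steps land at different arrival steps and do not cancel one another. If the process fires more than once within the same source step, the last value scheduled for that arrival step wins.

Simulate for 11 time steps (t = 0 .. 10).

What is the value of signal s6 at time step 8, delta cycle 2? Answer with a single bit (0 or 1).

1

[bits: s1,s6,s7,s8,s4,s0,s5,clk]
t=0: Δ0=01001110 Δ1=01001111 Δ2=11001111 Δ3=10001111 | 3Δ
t=1: Δ0=10001111 Δ1=10001010 | 1Δ
t=2: Δ0=10001010 Δ1=10001011 Δ2=00001011 Δ3=01001011 | 3Δ
t=3: Δ0=01001011 Δ1=01001110 | 1Δ
t=4: Δ0=01001110 Δ1=01001111 Δ2=11001111 Δ3=10001111 | 3Δ
t=5: Δ0=10001111 Δ1=10001010 | 1Δ
t=6: Δ0=10001010 Δ1=10001011 Δ2=00001011 Δ3=01001011 | 3Δ
t=7: Δ0=01001011 Δ1=01001110 | 1Δ
t=8: Δ0=01001110 Δ1=01001111 Δ2=11001111 Δ3=10001111 | 3Δ
t=9: Δ0=10001111 Δ1=10001010 | 1Δ
t=10: Δ0=10001010 Δ1=10001011 Δ2=00001011 Δ3=01001011 | 3Δ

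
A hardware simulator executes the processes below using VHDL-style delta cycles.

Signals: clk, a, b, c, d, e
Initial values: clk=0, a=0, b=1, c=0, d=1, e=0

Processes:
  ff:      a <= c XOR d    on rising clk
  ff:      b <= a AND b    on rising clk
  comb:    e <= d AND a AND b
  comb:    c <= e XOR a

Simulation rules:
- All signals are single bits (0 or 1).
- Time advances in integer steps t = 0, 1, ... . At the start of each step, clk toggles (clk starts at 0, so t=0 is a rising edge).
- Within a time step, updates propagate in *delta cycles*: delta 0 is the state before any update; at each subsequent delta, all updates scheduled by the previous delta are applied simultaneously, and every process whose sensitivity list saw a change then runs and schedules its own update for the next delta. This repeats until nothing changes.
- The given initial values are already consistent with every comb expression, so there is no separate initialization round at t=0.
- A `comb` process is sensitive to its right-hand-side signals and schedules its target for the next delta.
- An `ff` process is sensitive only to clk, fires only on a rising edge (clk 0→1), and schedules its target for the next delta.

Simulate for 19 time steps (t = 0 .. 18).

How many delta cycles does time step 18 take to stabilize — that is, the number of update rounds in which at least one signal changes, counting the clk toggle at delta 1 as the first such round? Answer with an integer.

3

t=0 Δ0: clk=0 e=0 a=0 d=1 b=1 c=0
  Δ1: clk:0→1
  Δ2: a:0→1, b:1→0
  Δ3: c:0→1
  (3Δ to stable)
t=1 Δ0: clk=1 e=0 a=1 d=1 b=0 c=1
  Δ1: clk:1→0
  (1Δ to stable)
t=2 Δ0: clk=0 e=0 a=1 d=1 b=0 c=1
  Δ1: clk:0→1
  Δ2: a:1→0
  Δ3: c:1→0
  (3Δ to stable)
t=3 Δ0: clk=1 e=0 a=0 d=1 b=0 c=0
  Δ1: clk:1→0
  (1Δ to stable)
t=4 Δ0: clk=0 e=0 a=0 d=1 b=0 c=0
  Δ1: clk:0→1
  Δ2: a:0→1
  Δ3: c:0→1
  (3Δ to stable)
t=5 Δ0: clk=1 e=0 a=1 d=1 b=0 c=1
  Δ1: clk:1→0
  (1Δ to stable)
t=6 Δ0: clk=0 e=0 a=1 d=1 b=0 c=1
  Δ1: clk:0→1
  Δ2: a:1→0
  Δ3: c:1→0
  (3Δ to stable)
t=7 Δ0: clk=1 e=0 a=0 d=1 b=0 c=0
  Δ1: clk:1→0
  (1Δ to stable)
t=8 Δ0: clk=0 e=0 a=0 d=1 b=0 c=0
  Δ1: clk:0→1
  Δ2: a:0→1
  Δ3: c:0→1
  (3Δ to stable)
t=9 Δ0: clk=1 e=0 a=1 d=1 b=0 c=1
  Δ1: clk:1→0
  (1Δ to stable)
t=10 Δ0: clk=0 e=0 a=1 d=1 b=0 c=1
  Δ1: clk:0→1
  Δ2: a:1→0
  Δ3: c:1→0
  (3Δ to stable)
t=11 Δ0: clk=1 e=0 a=0 d=1 b=0 c=0
  Δ1: clk:1→0
  (1Δ to stable)
t=12 Δ0: clk=0 e=0 a=0 d=1 b=0 c=0
  Δ1: clk:0→1
  Δ2: a:0→1
  Δ3: c:0→1
  (3Δ to stable)
t=13 Δ0: clk=1 e=0 a=1 d=1 b=0 c=1
  Δ1: clk:1→0
  (1Δ to stable)
t=14 Δ0: clk=0 e=0 a=1 d=1 b=0 c=1
  Δ1: clk:0→1
  Δ2: a:1→0
  Δ3: c:1→0
  (3Δ to stable)
t=15 Δ0: clk=1 e=0 a=0 d=1 b=0 c=0
  Δ1: clk:1→0
  (1Δ to stable)
t=16 Δ0: clk=0 e=0 a=0 d=1 b=0 c=0
  Δ1: clk:0→1
  Δ2: a:0→1
  Δ3: c:0→1
  (3Δ to stable)
t=17 Δ0: clk=1 e=0 a=1 d=1 b=0 c=1
  Δ1: clk:1→0
  (1Δ to stable)
t=18 Δ0: clk=0 e=0 a=1 d=1 b=0 c=1
  Δ1: clk:0→1
  Δ2: a:1→0
  Δ3: c:1→0
  (3Δ to stable)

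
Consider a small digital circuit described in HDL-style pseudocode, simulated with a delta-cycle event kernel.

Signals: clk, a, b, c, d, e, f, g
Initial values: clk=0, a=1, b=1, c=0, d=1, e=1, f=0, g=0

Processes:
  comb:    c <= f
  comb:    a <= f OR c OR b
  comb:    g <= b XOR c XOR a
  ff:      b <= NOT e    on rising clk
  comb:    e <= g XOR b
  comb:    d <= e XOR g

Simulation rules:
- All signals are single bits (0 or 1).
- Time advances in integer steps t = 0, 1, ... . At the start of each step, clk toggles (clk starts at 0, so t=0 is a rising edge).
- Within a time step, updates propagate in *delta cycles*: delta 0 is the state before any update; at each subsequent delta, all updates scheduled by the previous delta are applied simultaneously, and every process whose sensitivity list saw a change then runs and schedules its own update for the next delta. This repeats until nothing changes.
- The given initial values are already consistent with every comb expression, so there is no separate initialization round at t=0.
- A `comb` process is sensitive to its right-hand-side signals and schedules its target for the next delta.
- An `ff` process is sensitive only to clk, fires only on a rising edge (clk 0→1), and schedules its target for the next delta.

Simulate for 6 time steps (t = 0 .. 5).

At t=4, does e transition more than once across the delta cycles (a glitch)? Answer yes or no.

yes

[bits: e,c,f,g,d,b,clk,a]
t=0: Δ0=10001101 Δ1=10001111 Δ2=10001011 Δ3=00011010 Δ4=10001010 Δ5=00001010 Δ6=00000010 | 6Δ
t=1: Δ0=00000010 Δ1=00000000 | 1Δ
t=2: Δ0=00000000 Δ1=00000010 Δ2=00000110 Δ3=10010111 Δ4=00000111 Δ5=10000111 Δ6=10001111 | 6Δ
t=3: Δ0=10001111 Δ1=10001101 | 1Δ
t=4: Δ0=10001101 Δ1=10001111 Δ2=10001011 Δ3=00011010 Δ4=10001010 Δ5=00001010 Δ6=00000010 | 6Δ
t=5: Δ0=00000010 Δ1=00000000 | 1Δ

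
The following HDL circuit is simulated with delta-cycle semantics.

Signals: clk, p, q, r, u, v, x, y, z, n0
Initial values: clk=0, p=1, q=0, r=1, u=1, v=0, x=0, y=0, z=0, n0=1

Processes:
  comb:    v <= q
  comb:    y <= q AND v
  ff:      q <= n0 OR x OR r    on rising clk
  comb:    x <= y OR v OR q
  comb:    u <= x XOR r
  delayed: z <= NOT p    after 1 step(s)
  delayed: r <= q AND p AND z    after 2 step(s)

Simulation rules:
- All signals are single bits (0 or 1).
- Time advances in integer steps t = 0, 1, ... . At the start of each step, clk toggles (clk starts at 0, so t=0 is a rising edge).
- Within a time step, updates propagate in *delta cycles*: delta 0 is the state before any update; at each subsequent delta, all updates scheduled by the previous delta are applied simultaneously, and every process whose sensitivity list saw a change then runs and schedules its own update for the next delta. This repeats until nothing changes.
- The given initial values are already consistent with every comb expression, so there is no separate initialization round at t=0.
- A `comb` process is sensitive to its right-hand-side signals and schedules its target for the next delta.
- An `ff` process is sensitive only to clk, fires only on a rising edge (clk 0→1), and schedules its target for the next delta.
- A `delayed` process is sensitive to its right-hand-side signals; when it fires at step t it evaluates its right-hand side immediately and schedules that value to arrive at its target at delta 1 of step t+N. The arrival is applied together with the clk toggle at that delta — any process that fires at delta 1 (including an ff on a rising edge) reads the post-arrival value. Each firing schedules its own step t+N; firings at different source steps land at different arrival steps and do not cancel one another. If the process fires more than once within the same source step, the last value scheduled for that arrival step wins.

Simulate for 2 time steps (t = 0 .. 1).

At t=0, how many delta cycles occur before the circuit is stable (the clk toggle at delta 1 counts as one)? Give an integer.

4

t=0 Δ0: z=0 p=1 v=0 q=0 r=1 n0=1 clk=0 y=0 u=1 x=0
  Δ1: clk:0→1
  Δ2: q:0→1
  Δ3: v:0→1, x:0→1
  Δ4: y:0→1, u:1→0
  (4Δ to stable)
t=1 Δ0: z=0 p=1 v=1 q=1 r=1 n0=1 clk=1 y=1 u=0 x=1
  Δ1: clk:1→0
  (1Δ to stable)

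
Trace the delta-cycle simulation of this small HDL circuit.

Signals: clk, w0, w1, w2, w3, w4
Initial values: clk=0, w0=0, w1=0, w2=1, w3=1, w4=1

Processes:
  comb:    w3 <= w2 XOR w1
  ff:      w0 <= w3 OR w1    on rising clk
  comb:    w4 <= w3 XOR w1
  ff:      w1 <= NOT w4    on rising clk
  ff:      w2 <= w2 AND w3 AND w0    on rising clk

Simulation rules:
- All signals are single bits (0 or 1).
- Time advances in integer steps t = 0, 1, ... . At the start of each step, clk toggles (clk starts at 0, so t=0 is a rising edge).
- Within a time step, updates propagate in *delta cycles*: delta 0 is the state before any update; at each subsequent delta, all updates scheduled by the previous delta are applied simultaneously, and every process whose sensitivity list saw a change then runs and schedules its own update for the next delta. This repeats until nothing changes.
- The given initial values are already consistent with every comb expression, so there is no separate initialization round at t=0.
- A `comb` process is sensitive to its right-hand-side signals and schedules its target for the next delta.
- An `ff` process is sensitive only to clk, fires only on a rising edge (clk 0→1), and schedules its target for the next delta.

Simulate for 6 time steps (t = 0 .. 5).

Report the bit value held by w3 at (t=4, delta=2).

t0.Δ0 w0=0 w4=1 w3=1 clk=0 w2=1 w1=0
t0.Δ1 w0=0 w4=1 w3=1 clk=1 w2=1 w1=0
t0.Δ2 w0=1 w4=1 w3=1 clk=1 w2=0 w1=0
t0.Δ3 w0=1 w4=1 w3=0 clk=1 w2=0 w1=0
t0.Δ4 w0=1 w4=0 w3=0 clk=1 w2=0 w1=0
t1.Δ0 w0=1 w4=0 w3=0 clk=1 w2=0 w1=0
t1.Δ1 w0=1 w4=0 w3=0 clk=0 w2=0 w1=0
t2.Δ0 w0=1 w4=0 w3=0 clk=0 w2=0 w1=0
t2.Δ1 w0=1 w4=0 w3=0 clk=1 w2=0 w1=0
t2.Δ2 w0=0 w4=0 w3=0 clk=1 w2=0 w1=1
t2.Δ3 w0=0 w4=1 w3=1 clk=1 w2=0 w1=1
t2.Δ4 w0=0 w4=0 w3=1 clk=1 w2=0 w1=1
t3.Δ0 w0=0 w4=0 w3=1 clk=1 w2=0 w1=1
t3.Δ1 w0=0 w4=0 w3=1 clk=0 w2=0 w1=1
t4.Δ0 w0=0 w4=0 w3=1 clk=0 w2=0 w1=1
t4.Δ1 w0=0 w4=0 w3=1 clk=1 w2=0 w1=1
t4.Δ2 w0=1 w4=0 w3=1 clk=1 w2=0 w1=1
t5.Δ0 w0=1 w4=0 w3=1 clk=1 w2=0 w1=1
t5.Δ1 w0=1 w4=0 w3=1 clk=0 w2=0 w1=1

1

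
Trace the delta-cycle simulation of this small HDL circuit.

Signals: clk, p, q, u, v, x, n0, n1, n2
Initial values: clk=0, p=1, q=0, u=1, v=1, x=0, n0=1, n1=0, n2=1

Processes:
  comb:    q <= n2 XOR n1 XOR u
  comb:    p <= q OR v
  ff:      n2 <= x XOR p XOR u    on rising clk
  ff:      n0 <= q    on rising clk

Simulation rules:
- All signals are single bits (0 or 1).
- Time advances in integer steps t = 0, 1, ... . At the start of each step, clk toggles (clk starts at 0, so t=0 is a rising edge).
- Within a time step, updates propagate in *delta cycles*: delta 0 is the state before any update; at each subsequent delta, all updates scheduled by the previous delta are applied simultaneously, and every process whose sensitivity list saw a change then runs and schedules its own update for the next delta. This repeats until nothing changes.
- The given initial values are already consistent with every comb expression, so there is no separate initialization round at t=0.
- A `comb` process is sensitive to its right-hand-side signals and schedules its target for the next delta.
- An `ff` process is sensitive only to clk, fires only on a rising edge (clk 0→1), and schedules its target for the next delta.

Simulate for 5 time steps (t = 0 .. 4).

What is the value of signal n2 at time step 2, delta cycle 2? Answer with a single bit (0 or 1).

t=0 Δ0: p=1 n0=1 n1=0 u=1 v=1 n2=1 x=0 clk=0 q=0
  Δ1: clk:0→1
  Δ2: n0:1→0, n2:1→0
  Δ3: q:0→1
  (3Δ to stable)
t=1 Δ0: p=1 n0=0 n1=0 u=1 v=1 n2=0 x=0 clk=1 q=1
  Δ1: clk:1→0
  (1Δ to stable)
t=2 Δ0: p=1 n0=0 n1=0 u=1 v=1 n2=0 x=0 clk=0 q=1
  Δ1: clk:0→1
  Δ2: n0:0→1
  (2Δ to stable)
t=3 Δ0: p=1 n0=1 n1=0 u=1 v=1 n2=0 x=0 clk=1 q=1
  Δ1: clk:1→0
  (1Δ to stable)
t=4 Δ0: p=1 n0=1 n1=0 u=1 v=1 n2=0 x=0 clk=0 q=1
  Δ1: clk:0→1
  (1Δ to stable)

0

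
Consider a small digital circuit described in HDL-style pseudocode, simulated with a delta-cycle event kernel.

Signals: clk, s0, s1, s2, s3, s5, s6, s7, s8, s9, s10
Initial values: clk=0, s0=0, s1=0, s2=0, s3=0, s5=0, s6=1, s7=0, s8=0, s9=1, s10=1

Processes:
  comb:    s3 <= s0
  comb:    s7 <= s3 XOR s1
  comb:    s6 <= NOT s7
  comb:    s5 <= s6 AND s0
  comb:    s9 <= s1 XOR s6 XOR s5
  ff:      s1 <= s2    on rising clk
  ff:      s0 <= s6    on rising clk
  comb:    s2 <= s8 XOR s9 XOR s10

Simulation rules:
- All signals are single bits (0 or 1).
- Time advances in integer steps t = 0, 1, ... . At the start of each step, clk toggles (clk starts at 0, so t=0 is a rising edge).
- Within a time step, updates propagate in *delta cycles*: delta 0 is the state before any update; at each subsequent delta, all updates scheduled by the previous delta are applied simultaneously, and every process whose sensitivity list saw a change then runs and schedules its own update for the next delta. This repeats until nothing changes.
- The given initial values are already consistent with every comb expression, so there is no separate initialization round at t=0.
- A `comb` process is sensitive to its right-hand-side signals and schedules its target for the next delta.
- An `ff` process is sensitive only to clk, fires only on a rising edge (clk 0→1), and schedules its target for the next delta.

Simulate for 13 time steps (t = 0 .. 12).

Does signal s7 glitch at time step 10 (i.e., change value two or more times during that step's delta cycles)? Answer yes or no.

no

t0.Δ0 s9=1 s10=1 s0=0 s5=0 s3=0 s6=1 s1=0 s2=0 s8=0 clk=0 s7=0
t0.Δ1 s9=1 s10=1 s0=0 s5=0 s3=0 s6=1 s1=0 s2=0 s8=0 clk=1 s7=0
t0.Δ2 s9=1 s10=1 s0=1 s5=0 s3=0 s6=1 s1=0 s2=0 s8=0 clk=1 s7=0
t0.Δ3 s9=1 s10=1 s0=1 s5=1 s3=1 s6=1 s1=0 s2=0 s8=0 clk=1 s7=0
t0.Δ4 s9=0 s10=1 s0=1 s5=1 s3=1 s6=1 s1=0 s2=0 s8=0 clk=1 s7=1
t0.Δ5 s9=0 s10=1 s0=1 s5=1 s3=1 s6=0 s1=0 s2=1 s8=0 clk=1 s7=1
t0.Δ6 s9=1 s10=1 s0=1 s5=0 s3=1 s6=0 s1=0 s2=1 s8=0 clk=1 s7=1
t0.Δ7 s9=0 s10=1 s0=1 s5=0 s3=1 s6=0 s1=0 s2=0 s8=0 clk=1 s7=1
t0.Δ8 s9=0 s10=1 s0=1 s5=0 s3=1 s6=0 s1=0 s2=1 s8=0 clk=1 s7=1
t1.Δ0 s9=0 s10=1 s0=1 s5=0 s3=1 s6=0 s1=0 s2=1 s8=0 clk=1 s7=1
t1.Δ1 s9=0 s10=1 s0=1 s5=0 s3=1 s6=0 s1=0 s2=1 s8=0 clk=0 s7=1
t2.Δ0 s9=0 s10=1 s0=1 s5=0 s3=1 s6=0 s1=0 s2=1 s8=0 clk=0 s7=1
t2.Δ1 s9=0 s10=1 s0=1 s5=0 s3=1 s6=0 s1=0 s2=1 s8=0 clk=1 s7=1
t2.Δ2 s9=0 s10=1 s0=0 s5=0 s3=1 s6=0 s1=1 s2=1 s8=0 clk=1 s7=1
t2.Δ3 s9=1 s10=1 s0=0 s5=0 s3=0 s6=0 s1=1 s2=1 s8=0 clk=1 s7=0
t2.Δ4 s9=1 s10=1 s0=0 s5=0 s3=0 s6=1 s1=1 s2=0 s8=0 clk=1 s7=1
t2.Δ5 s9=0 s10=1 s0=0 s5=0 s3=0 s6=0 s1=1 s2=0 s8=0 clk=1 s7=1
t2.Δ6 s9=1 s10=1 s0=0 s5=0 s3=0 s6=0 s1=1 s2=1 s8=0 clk=1 s7=1
t2.Δ7 s9=1 s10=1 s0=0 s5=0 s3=0 s6=0 s1=1 s2=0 s8=0 clk=1 s7=1
t3.Δ0 s9=1 s10=1 s0=0 s5=0 s3=0 s6=0 s1=1 s2=0 s8=0 clk=1 s7=1
t3.Δ1 s9=1 s10=1 s0=0 s5=0 s3=0 s6=0 s1=1 s2=0 s8=0 clk=0 s7=1
t4.Δ0 s9=1 s10=1 s0=0 s5=0 s3=0 s6=0 s1=1 s2=0 s8=0 clk=0 s7=1
t4.Δ1 s9=1 s10=1 s0=0 s5=0 s3=0 s6=0 s1=1 s2=0 s8=0 clk=1 s7=1
t4.Δ2 s9=1 s10=1 s0=0 s5=0 s3=0 s6=0 s1=0 s2=0 s8=0 clk=1 s7=1
t4.Δ3 s9=0 s10=1 s0=0 s5=0 s3=0 s6=0 s1=0 s2=0 s8=0 clk=1 s7=0
t4.Δ4 s9=0 s10=1 s0=0 s5=0 s3=0 s6=1 s1=0 s2=1 s8=0 clk=1 s7=0
t4.Δ5 s9=1 s10=1 s0=0 s5=0 s3=0 s6=1 s1=0 s2=1 s8=0 clk=1 s7=0
t4.Δ6 s9=1 s10=1 s0=0 s5=0 s3=0 s6=1 s1=0 s2=0 s8=0 clk=1 s7=0
t5.Δ0 s9=1 s10=1 s0=0 s5=0 s3=0 s6=1 s1=0 s2=0 s8=0 clk=1 s7=0
t5.Δ1 s9=1 s10=1 s0=0 s5=0 s3=0 s6=1 s1=0 s2=0 s8=0 clk=0 s7=0
t6.Δ0 s9=1 s10=1 s0=0 s5=0 s3=0 s6=1 s1=0 s2=0 s8=0 clk=0 s7=0
t6.Δ1 s9=1 s10=1 s0=0 s5=0 s3=0 s6=1 s1=0 s2=0 s8=0 clk=1 s7=0
t6.Δ2 s9=1 s10=1 s0=1 s5=0 s3=0 s6=1 s1=0 s2=0 s8=0 clk=1 s7=0
t6.Δ3 s9=1 s10=1 s0=1 s5=1 s3=1 s6=1 s1=0 s2=0 s8=0 clk=1 s7=0
t6.Δ4 s9=0 s10=1 s0=1 s5=1 s3=1 s6=1 s1=0 s2=0 s8=0 clk=1 s7=1
t6.Δ5 s9=0 s10=1 s0=1 s5=1 s3=1 s6=0 s1=0 s2=1 s8=0 clk=1 s7=1
t6.Δ6 s9=1 s10=1 s0=1 s5=0 s3=1 s6=0 s1=0 s2=1 s8=0 clk=1 s7=1
t6.Δ7 s9=0 s10=1 s0=1 s5=0 s3=1 s6=0 s1=0 s2=0 s8=0 clk=1 s7=1
t6.Δ8 s9=0 s10=1 s0=1 s5=0 s3=1 s6=0 s1=0 s2=1 s8=0 clk=1 s7=1
t7.Δ0 s9=0 s10=1 s0=1 s5=0 s3=1 s6=0 s1=0 s2=1 s8=0 clk=1 s7=1
t7.Δ1 s9=0 s10=1 s0=1 s5=0 s3=1 s6=0 s1=0 s2=1 s8=0 clk=0 s7=1
t8.Δ0 s9=0 s10=1 s0=1 s5=0 s3=1 s6=0 s1=0 s2=1 s8=0 clk=0 s7=1
t8.Δ1 s9=0 s10=1 s0=1 s5=0 s3=1 s6=0 s1=0 s2=1 s8=0 clk=1 s7=1
t8.Δ2 s9=0 s10=1 s0=0 s5=0 s3=1 s6=0 s1=1 s2=1 s8=0 clk=1 s7=1
t8.Δ3 s9=1 s10=1 s0=0 s5=0 s3=0 s6=0 s1=1 s2=1 s8=0 clk=1 s7=0
t8.Δ4 s9=1 s10=1 s0=0 s5=0 s3=0 s6=1 s1=1 s2=0 s8=0 clk=1 s7=1
t8.Δ5 s9=0 s10=1 s0=0 s5=0 s3=0 s6=0 s1=1 s2=0 s8=0 clk=1 s7=1
t8.Δ6 s9=1 s10=1 s0=0 s5=0 s3=0 s6=0 s1=1 s2=1 s8=0 clk=1 s7=1
t8.Δ7 s9=1 s10=1 s0=0 s5=0 s3=0 s6=0 s1=1 s2=0 s8=0 clk=1 s7=1
t9.Δ0 s9=1 s10=1 s0=0 s5=0 s3=0 s6=0 s1=1 s2=0 s8=0 clk=1 s7=1
t9.Δ1 s9=1 s10=1 s0=0 s5=0 s3=0 s6=0 s1=1 s2=0 s8=0 clk=0 s7=1
t10.Δ0 s9=1 s10=1 s0=0 s5=0 s3=0 s6=0 s1=1 s2=0 s8=0 clk=0 s7=1
t10.Δ1 s9=1 s10=1 s0=0 s5=0 s3=0 s6=0 s1=1 s2=0 s8=0 clk=1 s7=1
t10.Δ2 s9=1 s10=1 s0=0 s5=0 s3=0 s6=0 s1=0 s2=0 s8=0 clk=1 s7=1
t10.Δ3 s9=0 s10=1 s0=0 s5=0 s3=0 s6=0 s1=0 s2=0 s8=0 clk=1 s7=0
t10.Δ4 s9=0 s10=1 s0=0 s5=0 s3=0 s6=1 s1=0 s2=1 s8=0 clk=1 s7=0
t10.Δ5 s9=1 s10=1 s0=0 s5=0 s3=0 s6=1 s1=0 s2=1 s8=0 clk=1 s7=0
t10.Δ6 s9=1 s10=1 s0=0 s5=0 s3=0 s6=1 s1=0 s2=0 s8=0 clk=1 s7=0
t11.Δ0 s9=1 s10=1 s0=0 s5=0 s3=0 s6=1 s1=0 s2=0 s8=0 clk=1 s7=0
t11.Δ1 s9=1 s10=1 s0=0 s5=0 s3=0 s6=1 s1=0 s2=0 s8=0 clk=0 s7=0
t12.Δ0 s9=1 s10=1 s0=0 s5=0 s3=0 s6=1 s1=0 s2=0 s8=0 clk=0 s7=0
t12.Δ1 s9=1 s10=1 s0=0 s5=0 s3=0 s6=1 s1=0 s2=0 s8=0 clk=1 s7=0
t12.Δ2 s9=1 s10=1 s0=1 s5=0 s3=0 s6=1 s1=0 s2=0 s8=0 clk=1 s7=0
t12.Δ3 s9=1 s10=1 s0=1 s5=1 s3=1 s6=1 s1=0 s2=0 s8=0 clk=1 s7=0
t12.Δ4 s9=0 s10=1 s0=1 s5=1 s3=1 s6=1 s1=0 s2=0 s8=0 clk=1 s7=1
t12.Δ5 s9=0 s10=1 s0=1 s5=1 s3=1 s6=0 s1=0 s2=1 s8=0 clk=1 s7=1
t12.Δ6 s9=1 s10=1 s0=1 s5=0 s3=1 s6=0 s1=0 s2=1 s8=0 clk=1 s7=1
t12.Δ7 s9=0 s10=1 s0=1 s5=0 s3=1 s6=0 s1=0 s2=0 s8=0 clk=1 s7=1
t12.Δ8 s9=0 s10=1 s0=1 s5=0 s3=1 s6=0 s1=0 s2=1 s8=0 clk=1 s7=1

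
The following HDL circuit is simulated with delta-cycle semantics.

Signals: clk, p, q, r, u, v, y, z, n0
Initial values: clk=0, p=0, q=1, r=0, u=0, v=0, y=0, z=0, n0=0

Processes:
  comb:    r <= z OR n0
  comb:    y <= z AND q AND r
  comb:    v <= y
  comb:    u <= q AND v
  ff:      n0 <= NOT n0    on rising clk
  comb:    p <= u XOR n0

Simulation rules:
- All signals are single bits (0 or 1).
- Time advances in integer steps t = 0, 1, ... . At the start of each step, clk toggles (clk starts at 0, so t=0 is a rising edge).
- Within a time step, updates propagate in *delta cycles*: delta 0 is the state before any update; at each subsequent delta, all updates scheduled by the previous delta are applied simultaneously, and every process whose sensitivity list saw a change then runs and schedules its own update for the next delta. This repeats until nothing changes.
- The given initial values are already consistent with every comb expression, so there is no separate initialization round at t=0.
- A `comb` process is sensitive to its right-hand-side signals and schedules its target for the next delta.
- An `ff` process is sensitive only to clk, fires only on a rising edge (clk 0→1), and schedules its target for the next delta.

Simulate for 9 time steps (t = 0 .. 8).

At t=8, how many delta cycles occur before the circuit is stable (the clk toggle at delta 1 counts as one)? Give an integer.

t0.Δ0 q=1 z=0 v=0 p=0 n0=0 u=0 r=0 y=0 clk=0
t0.Δ1 q=1 z=0 v=0 p=0 n0=0 u=0 r=0 y=0 clk=1
t0.Δ2 q=1 z=0 v=0 p=0 n0=1 u=0 r=0 y=0 clk=1
t0.Δ3 q=1 z=0 v=0 p=1 n0=1 u=0 r=1 y=0 clk=1
t1.Δ0 q=1 z=0 v=0 p=1 n0=1 u=0 r=1 y=0 clk=1
t1.Δ1 q=1 z=0 v=0 p=1 n0=1 u=0 r=1 y=0 clk=0
t2.Δ0 q=1 z=0 v=0 p=1 n0=1 u=0 r=1 y=0 clk=0
t2.Δ1 q=1 z=0 v=0 p=1 n0=1 u=0 r=1 y=0 clk=1
t2.Δ2 q=1 z=0 v=0 p=1 n0=0 u=0 r=1 y=0 clk=1
t2.Δ3 q=1 z=0 v=0 p=0 n0=0 u=0 r=0 y=0 clk=1
t3.Δ0 q=1 z=0 v=0 p=0 n0=0 u=0 r=0 y=0 clk=1
t3.Δ1 q=1 z=0 v=0 p=0 n0=0 u=0 r=0 y=0 clk=0
t4.Δ0 q=1 z=0 v=0 p=0 n0=0 u=0 r=0 y=0 clk=0
t4.Δ1 q=1 z=0 v=0 p=0 n0=0 u=0 r=0 y=0 clk=1
t4.Δ2 q=1 z=0 v=0 p=0 n0=1 u=0 r=0 y=0 clk=1
t4.Δ3 q=1 z=0 v=0 p=1 n0=1 u=0 r=1 y=0 clk=1
t5.Δ0 q=1 z=0 v=0 p=1 n0=1 u=0 r=1 y=0 clk=1
t5.Δ1 q=1 z=0 v=0 p=1 n0=1 u=0 r=1 y=0 clk=0
t6.Δ0 q=1 z=0 v=0 p=1 n0=1 u=0 r=1 y=0 clk=0
t6.Δ1 q=1 z=0 v=0 p=1 n0=1 u=0 r=1 y=0 clk=1
t6.Δ2 q=1 z=0 v=0 p=1 n0=0 u=0 r=1 y=0 clk=1
t6.Δ3 q=1 z=0 v=0 p=0 n0=0 u=0 r=0 y=0 clk=1
t7.Δ0 q=1 z=0 v=0 p=0 n0=0 u=0 r=0 y=0 clk=1
t7.Δ1 q=1 z=0 v=0 p=0 n0=0 u=0 r=0 y=0 clk=0
t8.Δ0 q=1 z=0 v=0 p=0 n0=0 u=0 r=0 y=0 clk=0
t8.Δ1 q=1 z=0 v=0 p=0 n0=0 u=0 r=0 y=0 clk=1
t8.Δ2 q=1 z=0 v=0 p=0 n0=1 u=0 r=0 y=0 clk=1
t8.Δ3 q=1 z=0 v=0 p=1 n0=1 u=0 r=1 y=0 clk=1

3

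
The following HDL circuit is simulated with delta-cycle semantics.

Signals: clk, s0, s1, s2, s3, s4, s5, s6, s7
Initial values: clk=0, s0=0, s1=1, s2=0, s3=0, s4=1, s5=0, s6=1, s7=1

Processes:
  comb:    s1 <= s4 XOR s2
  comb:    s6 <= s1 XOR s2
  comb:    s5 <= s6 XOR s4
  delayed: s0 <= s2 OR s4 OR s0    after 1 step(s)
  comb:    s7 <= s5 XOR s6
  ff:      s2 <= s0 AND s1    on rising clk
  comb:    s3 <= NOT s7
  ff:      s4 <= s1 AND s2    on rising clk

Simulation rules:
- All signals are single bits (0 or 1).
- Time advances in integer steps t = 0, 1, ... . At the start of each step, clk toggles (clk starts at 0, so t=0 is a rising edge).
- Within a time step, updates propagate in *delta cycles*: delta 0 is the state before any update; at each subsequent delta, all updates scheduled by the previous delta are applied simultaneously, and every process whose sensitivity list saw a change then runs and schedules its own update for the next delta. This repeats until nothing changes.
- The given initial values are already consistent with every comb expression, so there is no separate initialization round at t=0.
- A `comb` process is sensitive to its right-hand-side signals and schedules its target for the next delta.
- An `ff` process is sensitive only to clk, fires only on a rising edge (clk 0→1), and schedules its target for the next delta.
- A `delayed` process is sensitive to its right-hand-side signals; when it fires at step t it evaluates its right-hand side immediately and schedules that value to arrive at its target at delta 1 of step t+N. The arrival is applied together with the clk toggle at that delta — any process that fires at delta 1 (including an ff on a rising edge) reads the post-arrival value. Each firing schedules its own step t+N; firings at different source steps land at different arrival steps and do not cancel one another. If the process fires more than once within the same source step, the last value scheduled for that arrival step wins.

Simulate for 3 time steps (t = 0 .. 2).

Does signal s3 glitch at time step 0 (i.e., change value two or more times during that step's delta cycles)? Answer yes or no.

t0.Δ0 s2=0 s7=1 s5=0 s0=0 clk=0 s4=1 s3=0 s6=1 s1=1
t0.Δ1 s2=0 s7=1 s5=0 s0=0 clk=1 s4=1 s3=0 s6=1 s1=1
t0.Δ2 s2=0 s7=1 s5=0 s0=0 clk=1 s4=0 s3=0 s6=1 s1=1
t0.Δ3 s2=0 s7=1 s5=1 s0=0 clk=1 s4=0 s3=0 s6=1 s1=0
t0.Δ4 s2=0 s7=0 s5=1 s0=0 clk=1 s4=0 s3=0 s6=0 s1=0
t0.Δ5 s2=0 s7=1 s5=0 s0=0 clk=1 s4=0 s3=1 s6=0 s1=0
t0.Δ6 s2=0 s7=0 s5=0 s0=0 clk=1 s4=0 s3=0 s6=0 s1=0
t0.Δ7 s2=0 s7=0 s5=0 s0=0 clk=1 s4=0 s3=1 s6=0 s1=0
t1.Δ0 s2=0 s7=0 s5=0 s0=0 clk=1 s4=0 s3=1 s6=0 s1=0
t1.Δ1 s2=0 s7=0 s5=0 s0=0 clk=0 s4=0 s3=1 s6=0 s1=0
t2.Δ0 s2=0 s7=0 s5=0 s0=0 clk=0 s4=0 s3=1 s6=0 s1=0
t2.Δ1 s2=0 s7=0 s5=0 s0=0 clk=1 s4=0 s3=1 s6=0 s1=0

yes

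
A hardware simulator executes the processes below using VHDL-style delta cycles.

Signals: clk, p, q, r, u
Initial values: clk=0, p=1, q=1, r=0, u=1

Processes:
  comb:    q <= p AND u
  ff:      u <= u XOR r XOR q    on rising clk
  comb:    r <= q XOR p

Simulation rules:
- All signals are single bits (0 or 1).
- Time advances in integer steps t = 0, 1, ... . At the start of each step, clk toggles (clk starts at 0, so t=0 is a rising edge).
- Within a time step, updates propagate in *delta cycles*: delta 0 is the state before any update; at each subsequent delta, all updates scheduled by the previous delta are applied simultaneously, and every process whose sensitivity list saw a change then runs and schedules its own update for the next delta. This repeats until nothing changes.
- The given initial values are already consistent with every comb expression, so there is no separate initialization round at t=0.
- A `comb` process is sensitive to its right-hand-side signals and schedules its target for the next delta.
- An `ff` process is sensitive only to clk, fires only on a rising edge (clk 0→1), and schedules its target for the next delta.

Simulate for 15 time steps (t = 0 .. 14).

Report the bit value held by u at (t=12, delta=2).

0

t=0 Δ0: clk=0 p=1 u=1 q=1 r=0
  Δ1: clk:0→1
  Δ2: u:1→0
  Δ3: q:1→0
  Δ4: r:0→1
  (4Δ to stable)
t=1 Δ0: clk=1 p=1 u=0 q=0 r=1
  Δ1: clk:1→0
  (1Δ to stable)
t=2 Δ0: clk=0 p=1 u=0 q=0 r=1
  Δ1: clk:0→1
  Δ2: u:0→1
  Δ3: q:0→1
  Δ4: r:1→0
  (4Δ to stable)
t=3 Δ0: clk=1 p=1 u=1 q=1 r=0
  Δ1: clk:1→0
  (1Δ to stable)
t=4 Δ0: clk=0 p=1 u=1 q=1 r=0
  Δ1: clk:0→1
  Δ2: u:1→0
  Δ3: q:1→0
  Δ4: r:0→1
  (4Δ to stable)
t=5 Δ0: clk=1 p=1 u=0 q=0 r=1
  Δ1: clk:1→0
  (1Δ to stable)
t=6 Δ0: clk=0 p=1 u=0 q=0 r=1
  Δ1: clk:0→1
  Δ2: u:0→1
  Δ3: q:0→1
  Δ4: r:1→0
  (4Δ to stable)
t=7 Δ0: clk=1 p=1 u=1 q=1 r=0
  Δ1: clk:1→0
  (1Δ to stable)
t=8 Δ0: clk=0 p=1 u=1 q=1 r=0
  Δ1: clk:0→1
  Δ2: u:1→0
  Δ3: q:1→0
  Δ4: r:0→1
  (4Δ to stable)
t=9 Δ0: clk=1 p=1 u=0 q=0 r=1
  Δ1: clk:1→0
  (1Δ to stable)
t=10 Δ0: clk=0 p=1 u=0 q=0 r=1
  Δ1: clk:0→1
  Δ2: u:0→1
  Δ3: q:0→1
  Δ4: r:1→0
  (4Δ to stable)
t=11 Δ0: clk=1 p=1 u=1 q=1 r=0
  Δ1: clk:1→0
  (1Δ to stable)
t=12 Δ0: clk=0 p=1 u=1 q=1 r=0
  Δ1: clk:0→1
  Δ2: u:1→0
  Δ3: q:1→0
  Δ4: r:0→1
  (4Δ to stable)
t=13 Δ0: clk=1 p=1 u=0 q=0 r=1
  Δ1: clk:1→0
  (1Δ to stable)
t=14 Δ0: clk=0 p=1 u=0 q=0 r=1
  Δ1: clk:0→1
  Δ2: u:0→1
  Δ3: q:0→1
  Δ4: r:1→0
  (4Δ to stable)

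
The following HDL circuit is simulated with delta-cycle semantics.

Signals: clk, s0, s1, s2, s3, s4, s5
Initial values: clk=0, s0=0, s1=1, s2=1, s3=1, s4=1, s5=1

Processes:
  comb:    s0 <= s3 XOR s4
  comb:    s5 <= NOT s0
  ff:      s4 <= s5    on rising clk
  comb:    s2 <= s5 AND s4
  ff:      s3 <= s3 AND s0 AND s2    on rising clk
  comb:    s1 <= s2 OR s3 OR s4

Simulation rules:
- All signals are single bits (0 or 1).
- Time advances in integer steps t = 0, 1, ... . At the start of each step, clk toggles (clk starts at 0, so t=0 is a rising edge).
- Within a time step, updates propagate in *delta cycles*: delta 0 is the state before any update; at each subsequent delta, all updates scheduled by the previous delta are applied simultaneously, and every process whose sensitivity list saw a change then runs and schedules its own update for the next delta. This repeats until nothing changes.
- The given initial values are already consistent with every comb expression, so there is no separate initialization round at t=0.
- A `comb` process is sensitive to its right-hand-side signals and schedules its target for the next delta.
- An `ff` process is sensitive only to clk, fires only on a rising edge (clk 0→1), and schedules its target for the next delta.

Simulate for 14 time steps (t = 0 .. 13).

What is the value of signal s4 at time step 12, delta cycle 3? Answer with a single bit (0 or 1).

1

[bits: s2,s4,s0,clk,s5,s1,s3]
t=0: Δ0=1100111 Δ1=1101111 Δ2=1101110 Δ3=1111110 Δ4=1111010 Δ5=0111010 | 5Δ
t=1: Δ0=0111010 Δ1=0110010 | 1Δ
t=2: Δ0=0110010 Δ1=0111010 Δ2=0011010 Δ3=0001000 Δ4=0001100 | 4Δ
t=3: Δ0=0001100 Δ1=0000100 | 1Δ
t=4: Δ0=0000100 Δ1=0001100 Δ2=0101100 Δ3=1111110 Δ4=1111010 Δ5=0111010 | 5Δ
t=5: Δ0=0111010 Δ1=0110010 | 1Δ
t=6: Δ0=0110010 Δ1=0111010 Δ2=0011010 Δ3=0001000 Δ4=0001100 | 4Δ
t=7: Δ0=0001100 Δ1=0000100 | 1Δ
t=8: Δ0=0000100 Δ1=0001100 Δ2=0101100 Δ3=1111110 Δ4=1111010 Δ5=0111010 | 5Δ
t=9: Δ0=0111010 Δ1=0110010 | 1Δ
t=10: Δ0=0110010 Δ1=0111010 Δ2=0011010 Δ3=0001000 Δ4=0001100 | 4Δ
t=11: Δ0=0001100 Δ1=0000100 | 1Δ
t=12: Δ0=0000100 Δ1=0001100 Δ2=0101100 Δ3=1111110 Δ4=1111010 Δ5=0111010 | 5Δ
t=13: Δ0=0111010 Δ1=0110010 | 1Δ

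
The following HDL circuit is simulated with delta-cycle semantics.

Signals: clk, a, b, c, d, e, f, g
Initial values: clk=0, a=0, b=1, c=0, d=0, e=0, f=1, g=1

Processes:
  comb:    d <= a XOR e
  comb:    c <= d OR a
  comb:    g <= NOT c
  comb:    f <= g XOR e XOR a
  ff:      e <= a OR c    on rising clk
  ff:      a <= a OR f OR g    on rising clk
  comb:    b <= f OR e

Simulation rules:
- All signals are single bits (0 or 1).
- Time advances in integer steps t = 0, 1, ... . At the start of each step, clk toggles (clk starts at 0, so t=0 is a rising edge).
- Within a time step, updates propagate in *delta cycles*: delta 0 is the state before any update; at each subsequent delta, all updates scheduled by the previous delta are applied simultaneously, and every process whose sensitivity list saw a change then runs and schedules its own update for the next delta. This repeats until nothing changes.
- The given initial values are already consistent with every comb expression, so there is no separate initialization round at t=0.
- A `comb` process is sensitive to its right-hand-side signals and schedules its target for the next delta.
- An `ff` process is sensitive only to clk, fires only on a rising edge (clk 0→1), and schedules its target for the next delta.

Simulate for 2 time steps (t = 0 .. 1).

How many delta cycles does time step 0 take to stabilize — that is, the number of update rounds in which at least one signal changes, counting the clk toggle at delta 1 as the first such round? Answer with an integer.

t=0 Δ0: b=1 a=0 clk=0 c=0 f=1 e=0 g=1 d=0
  Δ1: clk:0→1
  Δ2: a:0→1
  Δ3: c:0→1, f:1→0, d:0→1
  Δ4: b:1→0, g:1→0
  Δ5: f:0→1
  Δ6: b:0→1
  (6Δ to stable)
t=1 Δ0: b=1 a=1 clk=1 c=1 f=1 e=0 g=0 d=1
  Δ1: clk:1→0
  (1Δ to stable)

6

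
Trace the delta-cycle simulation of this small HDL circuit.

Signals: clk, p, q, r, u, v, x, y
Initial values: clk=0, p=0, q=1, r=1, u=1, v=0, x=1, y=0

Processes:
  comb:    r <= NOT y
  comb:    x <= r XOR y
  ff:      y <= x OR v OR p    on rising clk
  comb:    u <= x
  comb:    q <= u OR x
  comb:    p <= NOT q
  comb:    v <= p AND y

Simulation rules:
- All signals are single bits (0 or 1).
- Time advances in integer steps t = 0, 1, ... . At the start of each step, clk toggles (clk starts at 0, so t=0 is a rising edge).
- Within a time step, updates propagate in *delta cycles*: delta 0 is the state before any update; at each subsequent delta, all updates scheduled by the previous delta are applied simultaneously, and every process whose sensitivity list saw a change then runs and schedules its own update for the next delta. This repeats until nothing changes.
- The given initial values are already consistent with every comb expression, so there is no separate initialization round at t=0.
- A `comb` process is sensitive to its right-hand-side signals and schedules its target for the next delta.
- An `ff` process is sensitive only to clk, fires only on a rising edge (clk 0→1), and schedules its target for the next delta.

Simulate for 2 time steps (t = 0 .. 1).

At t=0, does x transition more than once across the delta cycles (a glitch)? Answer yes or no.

yes

t0.Δ0 v=0 p=0 clk=0 r=1 x=1 q=1 u=1 y=0
t0.Δ1 v=0 p=0 clk=1 r=1 x=1 q=1 u=1 y=0
t0.Δ2 v=0 p=0 clk=1 r=1 x=1 q=1 u=1 y=1
t0.Δ3 v=0 p=0 clk=1 r=0 x=0 q=1 u=1 y=1
t0.Δ4 v=0 p=0 clk=1 r=0 x=1 q=1 u=0 y=1
t0.Δ5 v=0 p=0 clk=1 r=0 x=1 q=1 u=1 y=1
t1.Δ0 v=0 p=0 clk=1 r=0 x=1 q=1 u=1 y=1
t1.Δ1 v=0 p=0 clk=0 r=0 x=1 q=1 u=1 y=1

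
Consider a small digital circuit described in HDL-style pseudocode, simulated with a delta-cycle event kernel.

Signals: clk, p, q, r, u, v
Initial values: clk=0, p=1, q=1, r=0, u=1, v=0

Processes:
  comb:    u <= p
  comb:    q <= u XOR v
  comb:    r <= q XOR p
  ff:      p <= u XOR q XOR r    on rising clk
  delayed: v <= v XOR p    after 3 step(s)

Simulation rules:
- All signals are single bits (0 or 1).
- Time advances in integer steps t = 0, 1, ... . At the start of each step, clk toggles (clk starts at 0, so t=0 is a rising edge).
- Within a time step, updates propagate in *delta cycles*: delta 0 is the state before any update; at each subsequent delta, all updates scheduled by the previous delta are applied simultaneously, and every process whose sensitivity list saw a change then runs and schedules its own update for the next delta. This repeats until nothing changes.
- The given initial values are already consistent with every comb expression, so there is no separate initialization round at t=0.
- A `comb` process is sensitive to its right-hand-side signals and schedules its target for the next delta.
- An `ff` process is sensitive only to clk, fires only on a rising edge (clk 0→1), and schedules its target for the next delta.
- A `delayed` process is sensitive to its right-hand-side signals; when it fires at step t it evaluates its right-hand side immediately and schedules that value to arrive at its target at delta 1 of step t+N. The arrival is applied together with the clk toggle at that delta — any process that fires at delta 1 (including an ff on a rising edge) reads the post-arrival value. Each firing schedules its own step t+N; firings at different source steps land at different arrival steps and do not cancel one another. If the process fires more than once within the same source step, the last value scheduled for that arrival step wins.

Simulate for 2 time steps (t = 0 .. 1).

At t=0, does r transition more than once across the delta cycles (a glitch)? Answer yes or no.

t0.Δ0 p=1 u=1 clk=0 r=0 q=1 v=0
t0.Δ1 p=1 u=1 clk=1 r=0 q=1 v=0
t0.Δ2 p=0 u=1 clk=1 r=0 q=1 v=0
t0.Δ3 p=0 u=0 clk=1 r=1 q=1 v=0
t0.Δ4 p=0 u=0 clk=1 r=1 q=0 v=0
t0.Δ5 p=0 u=0 clk=1 r=0 q=0 v=0
t1.Δ0 p=0 u=0 clk=1 r=0 q=0 v=0
t1.Δ1 p=0 u=0 clk=0 r=0 q=0 v=0

yes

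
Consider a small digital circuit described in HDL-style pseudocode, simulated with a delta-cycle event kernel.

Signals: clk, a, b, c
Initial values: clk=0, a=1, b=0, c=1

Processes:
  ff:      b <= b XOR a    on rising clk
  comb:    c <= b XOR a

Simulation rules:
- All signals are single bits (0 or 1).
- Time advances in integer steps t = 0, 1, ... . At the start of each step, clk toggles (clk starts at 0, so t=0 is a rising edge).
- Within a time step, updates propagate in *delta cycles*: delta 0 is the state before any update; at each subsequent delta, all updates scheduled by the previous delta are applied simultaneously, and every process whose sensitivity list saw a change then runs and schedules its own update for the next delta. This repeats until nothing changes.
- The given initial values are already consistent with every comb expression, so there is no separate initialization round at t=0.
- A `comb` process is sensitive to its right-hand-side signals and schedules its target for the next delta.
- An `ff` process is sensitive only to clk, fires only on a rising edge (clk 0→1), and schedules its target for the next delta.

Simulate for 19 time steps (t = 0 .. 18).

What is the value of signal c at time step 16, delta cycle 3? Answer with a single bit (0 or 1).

[bits: clk,a,b,c]
t=0: Δ0=0101 Δ1=1101 Δ2=1111 Δ3=1110 | 3Δ
t=1: Δ0=1110 Δ1=0110 | 1Δ
t=2: Δ0=0110 Δ1=1110 Δ2=1100 Δ3=1101 | 3Δ
t=3: Δ0=1101 Δ1=0101 | 1Δ
t=4: Δ0=0101 Δ1=1101 Δ2=1111 Δ3=1110 | 3Δ
t=5: Δ0=1110 Δ1=0110 | 1Δ
t=6: Δ0=0110 Δ1=1110 Δ2=1100 Δ3=1101 | 3Δ
t=7: Δ0=1101 Δ1=0101 | 1Δ
t=8: Δ0=0101 Δ1=1101 Δ2=1111 Δ3=1110 | 3Δ
t=9: Δ0=1110 Δ1=0110 | 1Δ
t=10: Δ0=0110 Δ1=1110 Δ2=1100 Δ3=1101 | 3Δ
t=11: Δ0=1101 Δ1=0101 | 1Δ
t=12: Δ0=0101 Δ1=1101 Δ2=1111 Δ3=1110 | 3Δ
t=13: Δ0=1110 Δ1=0110 | 1Δ
t=14: Δ0=0110 Δ1=1110 Δ2=1100 Δ3=1101 | 3Δ
t=15: Δ0=1101 Δ1=0101 | 1Δ
t=16: Δ0=0101 Δ1=1101 Δ2=1111 Δ3=1110 | 3Δ
t=17: Δ0=1110 Δ1=0110 | 1Δ
t=18: Δ0=0110 Δ1=1110 Δ2=1100 Δ3=1101 | 3Δ

0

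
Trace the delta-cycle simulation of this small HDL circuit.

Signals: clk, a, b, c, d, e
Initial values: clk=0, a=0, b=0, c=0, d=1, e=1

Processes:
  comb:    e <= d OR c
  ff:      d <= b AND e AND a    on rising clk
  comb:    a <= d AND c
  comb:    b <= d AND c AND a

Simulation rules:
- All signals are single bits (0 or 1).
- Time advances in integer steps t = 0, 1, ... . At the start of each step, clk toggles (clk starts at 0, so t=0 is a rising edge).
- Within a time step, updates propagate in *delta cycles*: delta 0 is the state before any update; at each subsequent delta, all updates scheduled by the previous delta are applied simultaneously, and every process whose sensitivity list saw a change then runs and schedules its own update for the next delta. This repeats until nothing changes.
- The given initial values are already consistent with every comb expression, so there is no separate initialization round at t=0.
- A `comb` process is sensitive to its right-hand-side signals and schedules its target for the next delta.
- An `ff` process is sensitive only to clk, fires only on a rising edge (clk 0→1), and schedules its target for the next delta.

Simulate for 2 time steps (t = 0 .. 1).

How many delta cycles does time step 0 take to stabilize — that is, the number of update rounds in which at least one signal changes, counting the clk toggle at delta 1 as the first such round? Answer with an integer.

t0.Δ0 b=0 c=0 clk=0 e=1 a=0 d=1
t0.Δ1 b=0 c=0 clk=1 e=1 a=0 d=1
t0.Δ2 b=0 c=0 clk=1 e=1 a=0 d=0
t0.Δ3 b=0 c=0 clk=1 e=0 a=0 d=0
t1.Δ0 b=0 c=0 clk=1 e=0 a=0 d=0
t1.Δ1 b=0 c=0 clk=0 e=0 a=0 d=0

3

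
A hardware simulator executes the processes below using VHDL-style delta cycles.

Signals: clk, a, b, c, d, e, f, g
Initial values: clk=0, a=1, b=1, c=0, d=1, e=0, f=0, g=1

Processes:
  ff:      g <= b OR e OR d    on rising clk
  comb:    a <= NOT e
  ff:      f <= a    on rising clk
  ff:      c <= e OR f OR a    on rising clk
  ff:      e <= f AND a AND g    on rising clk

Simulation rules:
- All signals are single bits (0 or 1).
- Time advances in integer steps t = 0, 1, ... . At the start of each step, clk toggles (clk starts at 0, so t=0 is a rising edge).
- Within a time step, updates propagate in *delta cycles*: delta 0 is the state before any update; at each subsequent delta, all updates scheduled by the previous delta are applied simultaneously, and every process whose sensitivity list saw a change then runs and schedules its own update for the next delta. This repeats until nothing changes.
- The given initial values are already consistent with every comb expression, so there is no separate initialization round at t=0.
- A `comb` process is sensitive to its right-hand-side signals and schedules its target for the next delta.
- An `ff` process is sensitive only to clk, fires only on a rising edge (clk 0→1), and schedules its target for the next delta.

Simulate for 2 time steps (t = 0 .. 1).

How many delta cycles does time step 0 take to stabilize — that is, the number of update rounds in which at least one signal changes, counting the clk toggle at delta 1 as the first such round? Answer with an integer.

[bits: f,clk,e,b,c,d,g,a]
t=0: Δ0=00010111 Δ1=01010111 Δ2=11011111 | 2Δ
t=1: Δ0=11011111 Δ1=10011111 | 1Δ

2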